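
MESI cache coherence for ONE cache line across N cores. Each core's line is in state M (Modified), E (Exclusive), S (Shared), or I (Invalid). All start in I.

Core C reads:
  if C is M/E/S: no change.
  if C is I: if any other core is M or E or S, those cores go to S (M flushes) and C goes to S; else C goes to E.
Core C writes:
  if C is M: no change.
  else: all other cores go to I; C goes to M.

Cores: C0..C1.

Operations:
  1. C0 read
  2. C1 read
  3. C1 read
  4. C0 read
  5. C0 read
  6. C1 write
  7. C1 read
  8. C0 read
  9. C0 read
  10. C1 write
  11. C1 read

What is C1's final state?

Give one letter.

Answer: M

Derivation:
Op 1: C0 read [C0 read from I: no other sharers -> C0=E (exclusive)] -> [E,I]
Op 2: C1 read [C1 read from I: others=['C0=E'] -> C1=S, others downsized to S] -> [S,S]
Op 3: C1 read [C1 read: already in S, no change] -> [S,S]
Op 4: C0 read [C0 read: already in S, no change] -> [S,S]
Op 5: C0 read [C0 read: already in S, no change] -> [S,S]
Op 6: C1 write [C1 write: invalidate ['C0=S'] -> C1=M] -> [I,M]
Op 7: C1 read [C1 read: already in M, no change] -> [I,M]
Op 8: C0 read [C0 read from I: others=['C1=M'] -> C0=S, others downsized to S] -> [S,S]
Op 9: C0 read [C0 read: already in S, no change] -> [S,S]
Op 10: C1 write [C1 write: invalidate ['C0=S'] -> C1=M] -> [I,M]
Op 11: C1 read [C1 read: already in M, no change] -> [I,M]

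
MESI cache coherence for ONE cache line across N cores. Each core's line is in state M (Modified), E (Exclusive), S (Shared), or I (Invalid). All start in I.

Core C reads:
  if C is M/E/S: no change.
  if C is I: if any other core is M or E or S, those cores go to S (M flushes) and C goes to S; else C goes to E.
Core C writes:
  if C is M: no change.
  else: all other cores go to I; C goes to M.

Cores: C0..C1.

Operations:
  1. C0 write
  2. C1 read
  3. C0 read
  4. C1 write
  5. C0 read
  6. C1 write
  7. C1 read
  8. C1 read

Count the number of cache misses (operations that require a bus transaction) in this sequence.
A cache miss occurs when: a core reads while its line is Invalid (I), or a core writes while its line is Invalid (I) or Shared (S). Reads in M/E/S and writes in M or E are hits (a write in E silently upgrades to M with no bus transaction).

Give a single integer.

Op 1: C0 write [C0 write: invalidate none -> C0=M] -> [M,I] [MISS #1: write from I]
Op 2: C1 read [C1 read from I: others=['C0=M'] -> C1=S, others downsized to S] -> [S,S] [MISS #2: read from I]
Op 3: C0 read [C0 read: already in S, no change] -> [S,S] [hit: read from S]
Op 4: C1 write [C1 write: invalidate ['C0=S'] -> C1=M] -> [I,M] [MISS #3: write from S]
Op 5: C0 read [C0 read from I: others=['C1=M'] -> C0=S, others downsized to S] -> [S,S] [MISS #4: read from I]
Op 6: C1 write [C1 write: invalidate ['C0=S'] -> C1=M] -> [I,M] [MISS #5: write from S]
Op 7: C1 read [C1 read: already in M, no change] -> [I,M] [hit: read from M]
Op 8: C1 read [C1 read: already in M, no change] -> [I,M] [hit: read from M]

Answer: 5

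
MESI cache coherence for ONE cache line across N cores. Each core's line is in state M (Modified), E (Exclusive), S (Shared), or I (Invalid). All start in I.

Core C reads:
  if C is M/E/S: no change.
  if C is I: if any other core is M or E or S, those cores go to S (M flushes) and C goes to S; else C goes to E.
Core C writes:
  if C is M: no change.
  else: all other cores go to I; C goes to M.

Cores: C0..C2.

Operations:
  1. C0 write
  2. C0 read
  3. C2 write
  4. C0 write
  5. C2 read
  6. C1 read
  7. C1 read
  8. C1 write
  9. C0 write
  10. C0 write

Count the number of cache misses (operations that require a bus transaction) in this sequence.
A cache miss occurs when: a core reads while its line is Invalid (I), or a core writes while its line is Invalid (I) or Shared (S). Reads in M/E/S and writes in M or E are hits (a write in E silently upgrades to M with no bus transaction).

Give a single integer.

Op 1: C0 write [C0 write: invalidate none -> C0=M] -> [M,I,I] [MISS #1: write from I]
Op 2: C0 read [C0 read: already in M, no change] -> [M,I,I] [hit: read from M]
Op 3: C2 write [C2 write: invalidate ['C0=M'] -> C2=M] -> [I,I,M] [MISS #2: write from I]
Op 4: C0 write [C0 write: invalidate ['C2=M'] -> C0=M] -> [M,I,I] [MISS #3: write from I]
Op 5: C2 read [C2 read from I: others=['C0=M'] -> C2=S, others downsized to S] -> [S,I,S] [MISS #4: read from I]
Op 6: C1 read [C1 read from I: others=['C0=S', 'C2=S'] -> C1=S, others downsized to S] -> [S,S,S] [MISS #5: read from I]
Op 7: C1 read [C1 read: already in S, no change] -> [S,S,S] [hit: read from S]
Op 8: C1 write [C1 write: invalidate ['C0=S', 'C2=S'] -> C1=M] -> [I,M,I] [MISS #6: write from S]
Op 9: C0 write [C0 write: invalidate ['C1=M'] -> C0=M] -> [M,I,I] [MISS #7: write from I]
Op 10: C0 write [C0 write: already M (modified), no change] -> [M,I,I] [hit: write from M]

Answer: 7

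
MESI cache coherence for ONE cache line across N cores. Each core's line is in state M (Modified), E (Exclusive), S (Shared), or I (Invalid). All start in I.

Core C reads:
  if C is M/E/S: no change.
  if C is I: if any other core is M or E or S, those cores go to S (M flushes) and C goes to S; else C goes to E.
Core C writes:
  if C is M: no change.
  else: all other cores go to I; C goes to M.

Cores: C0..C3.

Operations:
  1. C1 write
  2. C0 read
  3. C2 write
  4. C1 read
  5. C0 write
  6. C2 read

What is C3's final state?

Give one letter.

Answer: I

Derivation:
Op 1: C1 write [C1 write: invalidate none -> C1=M] -> [I,M,I,I]
Op 2: C0 read [C0 read from I: others=['C1=M'] -> C0=S, others downsized to S] -> [S,S,I,I]
Op 3: C2 write [C2 write: invalidate ['C0=S', 'C1=S'] -> C2=M] -> [I,I,M,I]
Op 4: C1 read [C1 read from I: others=['C2=M'] -> C1=S, others downsized to S] -> [I,S,S,I]
Op 5: C0 write [C0 write: invalidate ['C1=S', 'C2=S'] -> C0=M] -> [M,I,I,I]
Op 6: C2 read [C2 read from I: others=['C0=M'] -> C2=S, others downsized to S] -> [S,I,S,I]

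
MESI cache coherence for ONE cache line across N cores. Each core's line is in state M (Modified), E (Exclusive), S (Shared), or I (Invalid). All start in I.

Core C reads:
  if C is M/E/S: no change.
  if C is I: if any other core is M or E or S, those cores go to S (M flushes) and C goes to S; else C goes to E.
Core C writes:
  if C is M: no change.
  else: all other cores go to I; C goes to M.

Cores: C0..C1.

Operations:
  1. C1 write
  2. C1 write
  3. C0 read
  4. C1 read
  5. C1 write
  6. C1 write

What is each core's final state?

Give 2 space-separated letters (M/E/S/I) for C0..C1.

Answer: I M

Derivation:
Op 1: C1 write [C1 write: invalidate none -> C1=M] -> [I,M]
Op 2: C1 write [C1 write: already M (modified), no change] -> [I,M]
Op 3: C0 read [C0 read from I: others=['C1=M'] -> C0=S, others downsized to S] -> [S,S]
Op 4: C1 read [C1 read: already in S, no change] -> [S,S]
Op 5: C1 write [C1 write: invalidate ['C0=S'] -> C1=M] -> [I,M]
Op 6: C1 write [C1 write: already M (modified), no change] -> [I,M]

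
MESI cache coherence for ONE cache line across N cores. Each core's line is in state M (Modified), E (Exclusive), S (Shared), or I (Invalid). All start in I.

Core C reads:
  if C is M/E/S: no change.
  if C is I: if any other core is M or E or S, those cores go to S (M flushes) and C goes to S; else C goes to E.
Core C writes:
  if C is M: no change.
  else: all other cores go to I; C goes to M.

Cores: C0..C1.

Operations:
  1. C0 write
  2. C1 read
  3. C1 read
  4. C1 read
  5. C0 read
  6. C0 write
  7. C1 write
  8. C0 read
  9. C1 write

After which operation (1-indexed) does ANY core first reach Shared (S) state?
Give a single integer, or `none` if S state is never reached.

Op 1: C0 write [C0 write: invalidate none -> C0=M] -> [M,I]
Op 2: C1 read [C1 read from I: others=['C0=M'] -> C1=S, others downsized to S] -> [S,S]
  -> First S state at op 2; remaining ops need not be traced.

Answer: 2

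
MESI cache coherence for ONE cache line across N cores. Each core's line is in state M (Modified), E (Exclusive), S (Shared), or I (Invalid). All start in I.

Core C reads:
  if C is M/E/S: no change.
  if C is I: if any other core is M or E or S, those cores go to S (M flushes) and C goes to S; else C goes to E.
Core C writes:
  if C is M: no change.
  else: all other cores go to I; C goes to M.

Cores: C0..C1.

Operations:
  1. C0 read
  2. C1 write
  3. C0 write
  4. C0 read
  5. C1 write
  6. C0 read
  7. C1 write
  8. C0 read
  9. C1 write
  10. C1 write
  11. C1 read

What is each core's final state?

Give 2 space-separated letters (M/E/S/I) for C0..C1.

Op 1: C0 read [C0 read from I: no other sharers -> C0=E (exclusive)] -> [E,I]
Op 2: C1 write [C1 write: invalidate ['C0=E'] -> C1=M] -> [I,M]
Op 3: C0 write [C0 write: invalidate ['C1=M'] -> C0=M] -> [M,I]
Op 4: C0 read [C0 read: already in M, no change] -> [M,I]
Op 5: C1 write [C1 write: invalidate ['C0=M'] -> C1=M] -> [I,M]
Op 6: C0 read [C0 read from I: others=['C1=M'] -> C0=S, others downsized to S] -> [S,S]
Op 7: C1 write [C1 write: invalidate ['C0=S'] -> C1=M] -> [I,M]
Op 8: C0 read [C0 read from I: others=['C1=M'] -> C0=S, others downsized to S] -> [S,S]
Op 9: C1 write [C1 write: invalidate ['C0=S'] -> C1=M] -> [I,M]
Op 10: C1 write [C1 write: already M (modified), no change] -> [I,M]
Op 11: C1 read [C1 read: already in M, no change] -> [I,M]

Answer: I M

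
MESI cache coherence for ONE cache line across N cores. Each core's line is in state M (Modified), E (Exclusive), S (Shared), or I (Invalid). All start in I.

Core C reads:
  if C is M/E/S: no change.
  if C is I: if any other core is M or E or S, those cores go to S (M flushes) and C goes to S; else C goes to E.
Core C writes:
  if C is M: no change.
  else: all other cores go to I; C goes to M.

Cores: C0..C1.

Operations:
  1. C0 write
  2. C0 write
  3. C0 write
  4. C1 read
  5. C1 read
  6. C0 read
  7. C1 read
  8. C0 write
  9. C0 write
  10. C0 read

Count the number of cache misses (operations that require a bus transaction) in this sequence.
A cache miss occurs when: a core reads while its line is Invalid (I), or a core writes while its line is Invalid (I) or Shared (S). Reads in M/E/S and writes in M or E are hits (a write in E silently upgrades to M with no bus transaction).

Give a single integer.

Op 1: C0 write [C0 write: invalidate none -> C0=M] -> [M,I] [MISS #1: write from I]
Op 2: C0 write [C0 write: already M (modified), no change] -> [M,I] [hit: write from M]
Op 3: C0 write [C0 write: already M (modified), no change] -> [M,I] [hit: write from M]
Op 4: C1 read [C1 read from I: others=['C0=M'] -> C1=S, others downsized to S] -> [S,S] [MISS #2: read from I]
Op 5: C1 read [C1 read: already in S, no change] -> [S,S] [hit: read from S]
Op 6: C0 read [C0 read: already in S, no change] -> [S,S] [hit: read from S]
Op 7: C1 read [C1 read: already in S, no change] -> [S,S] [hit: read from S]
Op 8: C0 write [C0 write: invalidate ['C1=S'] -> C0=M] -> [M,I] [MISS #3: write from S]
Op 9: C0 write [C0 write: already M (modified), no change] -> [M,I] [hit: write from M]
Op 10: C0 read [C0 read: already in M, no change] -> [M,I] [hit: read from M]

Answer: 3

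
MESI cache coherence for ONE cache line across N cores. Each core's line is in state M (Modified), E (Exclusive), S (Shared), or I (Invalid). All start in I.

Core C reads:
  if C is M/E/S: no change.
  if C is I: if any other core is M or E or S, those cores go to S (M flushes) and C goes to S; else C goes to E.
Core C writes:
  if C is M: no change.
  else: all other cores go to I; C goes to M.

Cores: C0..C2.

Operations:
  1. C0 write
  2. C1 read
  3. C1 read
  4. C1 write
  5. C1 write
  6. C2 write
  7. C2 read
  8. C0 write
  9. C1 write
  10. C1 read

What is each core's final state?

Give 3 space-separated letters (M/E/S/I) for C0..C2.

Op 1: C0 write [C0 write: invalidate none -> C0=M] -> [M,I,I]
Op 2: C1 read [C1 read from I: others=['C0=M'] -> C1=S, others downsized to S] -> [S,S,I]
Op 3: C1 read [C1 read: already in S, no change] -> [S,S,I]
Op 4: C1 write [C1 write: invalidate ['C0=S'] -> C1=M] -> [I,M,I]
Op 5: C1 write [C1 write: already M (modified), no change] -> [I,M,I]
Op 6: C2 write [C2 write: invalidate ['C1=M'] -> C2=M] -> [I,I,M]
Op 7: C2 read [C2 read: already in M, no change] -> [I,I,M]
Op 8: C0 write [C0 write: invalidate ['C2=M'] -> C0=M] -> [M,I,I]
Op 9: C1 write [C1 write: invalidate ['C0=M'] -> C1=M] -> [I,M,I]
Op 10: C1 read [C1 read: already in M, no change] -> [I,M,I]

Answer: I M I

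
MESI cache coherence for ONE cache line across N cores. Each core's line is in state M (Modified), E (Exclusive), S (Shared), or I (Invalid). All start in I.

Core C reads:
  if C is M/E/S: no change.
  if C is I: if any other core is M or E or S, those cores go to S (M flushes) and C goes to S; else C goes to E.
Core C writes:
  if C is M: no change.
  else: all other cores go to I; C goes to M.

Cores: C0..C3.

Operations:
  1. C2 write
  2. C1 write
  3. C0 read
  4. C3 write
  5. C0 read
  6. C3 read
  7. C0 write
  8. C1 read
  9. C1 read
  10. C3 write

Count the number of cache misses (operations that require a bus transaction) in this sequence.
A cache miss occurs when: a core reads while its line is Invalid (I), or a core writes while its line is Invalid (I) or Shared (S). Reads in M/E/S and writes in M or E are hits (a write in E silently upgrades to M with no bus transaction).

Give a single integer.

Answer: 8

Derivation:
Op 1: C2 write [C2 write: invalidate none -> C2=M] -> [I,I,M,I] [MISS #1: write from I]
Op 2: C1 write [C1 write: invalidate ['C2=M'] -> C1=M] -> [I,M,I,I] [MISS #2: write from I]
Op 3: C0 read [C0 read from I: others=['C1=M'] -> C0=S, others downsized to S] -> [S,S,I,I] [MISS #3: read from I]
Op 4: C3 write [C3 write: invalidate ['C0=S', 'C1=S'] -> C3=M] -> [I,I,I,M] [MISS #4: write from I]
Op 5: C0 read [C0 read from I: others=['C3=M'] -> C0=S, others downsized to S] -> [S,I,I,S] [MISS #5: read from I]
Op 6: C3 read [C3 read: already in S, no change] -> [S,I,I,S] [hit: read from S]
Op 7: C0 write [C0 write: invalidate ['C3=S'] -> C0=M] -> [M,I,I,I] [MISS #6: write from S]
Op 8: C1 read [C1 read from I: others=['C0=M'] -> C1=S, others downsized to S] -> [S,S,I,I] [MISS #7: read from I]
Op 9: C1 read [C1 read: already in S, no change] -> [S,S,I,I] [hit: read from S]
Op 10: C3 write [C3 write: invalidate ['C0=S', 'C1=S'] -> C3=M] -> [I,I,I,M] [MISS #8: write from I]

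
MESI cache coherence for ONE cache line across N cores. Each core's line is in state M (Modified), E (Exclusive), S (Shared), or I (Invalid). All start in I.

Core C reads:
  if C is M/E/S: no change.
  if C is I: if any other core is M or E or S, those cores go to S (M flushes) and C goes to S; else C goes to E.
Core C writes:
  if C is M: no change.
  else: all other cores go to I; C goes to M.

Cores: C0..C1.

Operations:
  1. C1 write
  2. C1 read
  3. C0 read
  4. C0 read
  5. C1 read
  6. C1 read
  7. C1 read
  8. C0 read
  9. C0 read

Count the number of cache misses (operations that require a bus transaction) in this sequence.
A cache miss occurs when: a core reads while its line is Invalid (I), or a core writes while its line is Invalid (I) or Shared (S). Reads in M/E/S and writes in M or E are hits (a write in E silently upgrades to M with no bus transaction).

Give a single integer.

Answer: 2

Derivation:
Op 1: C1 write [C1 write: invalidate none -> C1=M] -> [I,M] [MISS #1: write from I]
Op 2: C1 read [C1 read: already in M, no change] -> [I,M] [hit: read from M]
Op 3: C0 read [C0 read from I: others=['C1=M'] -> C0=S, others downsized to S] -> [S,S] [MISS #2: read from I]
Op 4: C0 read [C0 read: already in S, no change] -> [S,S] [hit: read from S]
Op 5: C1 read [C1 read: already in S, no change] -> [S,S] [hit: read from S]
Op 6: C1 read [C1 read: already in S, no change] -> [S,S] [hit: read from S]
Op 7: C1 read [C1 read: already in S, no change] -> [S,S] [hit: read from S]
Op 8: C0 read [C0 read: already in S, no change] -> [S,S] [hit: read from S]
Op 9: C0 read [C0 read: already in S, no change] -> [S,S] [hit: read from S]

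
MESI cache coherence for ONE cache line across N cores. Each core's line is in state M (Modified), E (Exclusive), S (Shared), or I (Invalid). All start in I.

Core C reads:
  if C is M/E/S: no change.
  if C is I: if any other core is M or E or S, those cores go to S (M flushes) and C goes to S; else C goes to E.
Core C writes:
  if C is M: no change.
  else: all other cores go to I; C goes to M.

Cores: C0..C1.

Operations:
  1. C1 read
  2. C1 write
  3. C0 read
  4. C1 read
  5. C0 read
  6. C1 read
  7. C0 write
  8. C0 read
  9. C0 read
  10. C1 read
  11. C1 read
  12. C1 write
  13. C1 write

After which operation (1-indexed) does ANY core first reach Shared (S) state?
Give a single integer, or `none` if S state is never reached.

Answer: 3

Derivation:
Op 1: C1 read [C1 read from I: no other sharers -> C1=E (exclusive)] -> [I,E]
Op 2: C1 write [C1 write: invalidate none -> C1=M] -> [I,M]
Op 3: C0 read [C0 read from I: others=['C1=M'] -> C0=S, others downsized to S] -> [S,S]
  -> First S state at op 3; remaining ops need not be traced.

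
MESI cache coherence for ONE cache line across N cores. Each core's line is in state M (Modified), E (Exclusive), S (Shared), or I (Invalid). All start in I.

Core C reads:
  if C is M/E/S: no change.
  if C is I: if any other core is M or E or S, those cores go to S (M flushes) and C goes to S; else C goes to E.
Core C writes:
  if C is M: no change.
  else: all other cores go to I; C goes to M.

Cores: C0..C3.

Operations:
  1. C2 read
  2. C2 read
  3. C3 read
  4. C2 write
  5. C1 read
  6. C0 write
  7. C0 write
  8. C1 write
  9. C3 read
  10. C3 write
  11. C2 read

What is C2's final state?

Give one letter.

Answer: S

Derivation:
Op 1: C2 read [C2 read from I: no other sharers -> C2=E (exclusive)] -> [I,I,E,I]
Op 2: C2 read [C2 read: already in E, no change] -> [I,I,E,I]
Op 3: C3 read [C3 read from I: others=['C2=E'] -> C3=S, others downsized to S] -> [I,I,S,S]
Op 4: C2 write [C2 write: invalidate ['C3=S'] -> C2=M] -> [I,I,M,I]
Op 5: C1 read [C1 read from I: others=['C2=M'] -> C1=S, others downsized to S] -> [I,S,S,I]
Op 6: C0 write [C0 write: invalidate ['C1=S', 'C2=S'] -> C0=M] -> [M,I,I,I]
Op 7: C0 write [C0 write: already M (modified), no change] -> [M,I,I,I]
Op 8: C1 write [C1 write: invalidate ['C0=M'] -> C1=M] -> [I,M,I,I]
Op 9: C3 read [C3 read from I: others=['C1=M'] -> C3=S, others downsized to S] -> [I,S,I,S]
Op 10: C3 write [C3 write: invalidate ['C1=S'] -> C3=M] -> [I,I,I,M]
Op 11: C2 read [C2 read from I: others=['C3=M'] -> C2=S, others downsized to S] -> [I,I,S,S]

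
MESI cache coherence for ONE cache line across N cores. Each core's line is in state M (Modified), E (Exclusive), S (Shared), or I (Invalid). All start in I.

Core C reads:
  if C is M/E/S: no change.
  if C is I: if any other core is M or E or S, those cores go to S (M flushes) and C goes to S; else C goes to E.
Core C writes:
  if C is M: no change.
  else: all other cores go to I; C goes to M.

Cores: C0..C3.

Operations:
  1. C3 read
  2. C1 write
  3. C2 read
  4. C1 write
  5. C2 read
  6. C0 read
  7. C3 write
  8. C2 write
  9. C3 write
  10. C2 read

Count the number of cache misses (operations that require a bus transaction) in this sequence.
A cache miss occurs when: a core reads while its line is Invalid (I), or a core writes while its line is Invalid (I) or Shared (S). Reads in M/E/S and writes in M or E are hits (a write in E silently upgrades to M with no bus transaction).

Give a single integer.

Answer: 10

Derivation:
Op 1: C3 read [C3 read from I: no other sharers -> C3=E (exclusive)] -> [I,I,I,E] [MISS #1: read from I]
Op 2: C1 write [C1 write: invalidate ['C3=E'] -> C1=M] -> [I,M,I,I] [MISS #2: write from I]
Op 3: C2 read [C2 read from I: others=['C1=M'] -> C2=S, others downsized to S] -> [I,S,S,I] [MISS #3: read from I]
Op 4: C1 write [C1 write: invalidate ['C2=S'] -> C1=M] -> [I,M,I,I] [MISS #4: write from S]
Op 5: C2 read [C2 read from I: others=['C1=M'] -> C2=S, others downsized to S] -> [I,S,S,I] [MISS #5: read from I]
Op 6: C0 read [C0 read from I: others=['C1=S', 'C2=S'] -> C0=S, others downsized to S] -> [S,S,S,I] [MISS #6: read from I]
Op 7: C3 write [C3 write: invalidate ['C0=S', 'C1=S', 'C2=S'] -> C3=M] -> [I,I,I,M] [MISS #7: write from I]
Op 8: C2 write [C2 write: invalidate ['C3=M'] -> C2=M] -> [I,I,M,I] [MISS #8: write from I]
Op 9: C3 write [C3 write: invalidate ['C2=M'] -> C3=M] -> [I,I,I,M] [MISS #9: write from I]
Op 10: C2 read [C2 read from I: others=['C3=M'] -> C2=S, others downsized to S] -> [I,I,S,S] [MISS #10: read from I]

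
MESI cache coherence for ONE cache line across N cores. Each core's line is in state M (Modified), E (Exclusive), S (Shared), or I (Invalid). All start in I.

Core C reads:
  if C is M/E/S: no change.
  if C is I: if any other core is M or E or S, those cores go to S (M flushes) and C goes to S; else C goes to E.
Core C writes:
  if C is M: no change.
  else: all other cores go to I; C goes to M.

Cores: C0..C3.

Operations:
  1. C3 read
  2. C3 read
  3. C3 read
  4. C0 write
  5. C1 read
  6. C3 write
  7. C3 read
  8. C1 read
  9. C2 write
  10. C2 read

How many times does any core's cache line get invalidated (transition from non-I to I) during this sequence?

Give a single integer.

Answer: 5

Derivation:
Op 1: C3 read [C3 read from I: no other sharers -> C3=E (exclusive)] -> [I,I,I,E] (invalidations this op: 0; running total: 0)
Op 2: C3 read [C3 read: already in E, no change] -> [I,I,I,E] (invalidations this op: 0; running total: 0)
Op 3: C3 read [C3 read: already in E, no change] -> [I,I,I,E] (invalidations this op: 0; running total: 0)
Op 4: C0 write [C0 write: invalidate ['C3=E'] -> C0=M] -> [M,I,I,I] (invalidations this op: 1; running total: 1)
Op 5: C1 read [C1 read from I: others=['C0=M'] -> C1=S, others downsized to S] -> [S,S,I,I] (invalidations this op: 0; running total: 1)
Op 6: C3 write [C3 write: invalidate ['C0=S', 'C1=S'] -> C3=M] -> [I,I,I,M] (invalidations this op: 2; running total: 3)
Op 7: C3 read [C3 read: already in M, no change] -> [I,I,I,M] (invalidations this op: 0; running total: 3)
Op 8: C1 read [C1 read from I: others=['C3=M'] -> C1=S, others downsized to S] -> [I,S,I,S] (invalidations this op: 0; running total: 3)
Op 9: C2 write [C2 write: invalidate ['C1=S', 'C3=S'] -> C2=M] -> [I,I,M,I] (invalidations this op: 2; running total: 5)
Op 10: C2 read [C2 read: already in M, no change] -> [I,I,M,I] (invalidations this op: 0; running total: 5)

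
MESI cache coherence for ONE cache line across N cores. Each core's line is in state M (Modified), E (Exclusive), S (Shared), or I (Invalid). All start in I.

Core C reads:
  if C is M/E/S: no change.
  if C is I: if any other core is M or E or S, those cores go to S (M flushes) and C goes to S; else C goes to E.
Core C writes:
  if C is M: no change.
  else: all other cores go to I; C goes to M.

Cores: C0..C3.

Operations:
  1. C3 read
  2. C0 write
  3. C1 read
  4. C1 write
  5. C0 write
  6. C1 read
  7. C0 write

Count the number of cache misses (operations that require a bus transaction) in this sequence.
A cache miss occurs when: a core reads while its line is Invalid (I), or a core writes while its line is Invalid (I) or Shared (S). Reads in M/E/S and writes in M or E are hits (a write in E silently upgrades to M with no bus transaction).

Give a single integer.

Answer: 7

Derivation:
Op 1: C3 read [C3 read from I: no other sharers -> C3=E (exclusive)] -> [I,I,I,E] [MISS #1: read from I]
Op 2: C0 write [C0 write: invalidate ['C3=E'] -> C0=M] -> [M,I,I,I] [MISS #2: write from I]
Op 3: C1 read [C1 read from I: others=['C0=M'] -> C1=S, others downsized to S] -> [S,S,I,I] [MISS #3: read from I]
Op 4: C1 write [C1 write: invalidate ['C0=S'] -> C1=M] -> [I,M,I,I] [MISS #4: write from S]
Op 5: C0 write [C0 write: invalidate ['C1=M'] -> C0=M] -> [M,I,I,I] [MISS #5: write from I]
Op 6: C1 read [C1 read from I: others=['C0=M'] -> C1=S, others downsized to S] -> [S,S,I,I] [MISS #6: read from I]
Op 7: C0 write [C0 write: invalidate ['C1=S'] -> C0=M] -> [M,I,I,I] [MISS #7: write from S]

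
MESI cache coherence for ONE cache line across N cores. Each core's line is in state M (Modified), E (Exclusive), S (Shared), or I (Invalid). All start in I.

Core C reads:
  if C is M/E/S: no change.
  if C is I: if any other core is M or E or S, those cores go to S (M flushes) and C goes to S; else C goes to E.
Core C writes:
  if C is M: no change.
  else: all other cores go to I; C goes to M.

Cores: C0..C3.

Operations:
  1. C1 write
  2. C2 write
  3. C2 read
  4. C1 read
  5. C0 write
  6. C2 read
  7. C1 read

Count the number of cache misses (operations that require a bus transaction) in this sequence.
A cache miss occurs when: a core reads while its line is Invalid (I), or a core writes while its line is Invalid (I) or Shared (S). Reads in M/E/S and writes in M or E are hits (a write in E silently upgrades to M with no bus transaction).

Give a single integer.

Answer: 6

Derivation:
Op 1: C1 write [C1 write: invalidate none -> C1=M] -> [I,M,I,I] [MISS #1: write from I]
Op 2: C2 write [C2 write: invalidate ['C1=M'] -> C2=M] -> [I,I,M,I] [MISS #2: write from I]
Op 3: C2 read [C2 read: already in M, no change] -> [I,I,M,I] [hit: read from M]
Op 4: C1 read [C1 read from I: others=['C2=M'] -> C1=S, others downsized to S] -> [I,S,S,I] [MISS #3: read from I]
Op 5: C0 write [C0 write: invalidate ['C1=S', 'C2=S'] -> C0=M] -> [M,I,I,I] [MISS #4: write from I]
Op 6: C2 read [C2 read from I: others=['C0=M'] -> C2=S, others downsized to S] -> [S,I,S,I] [MISS #5: read from I]
Op 7: C1 read [C1 read from I: others=['C0=S', 'C2=S'] -> C1=S, others downsized to S] -> [S,S,S,I] [MISS #6: read from I]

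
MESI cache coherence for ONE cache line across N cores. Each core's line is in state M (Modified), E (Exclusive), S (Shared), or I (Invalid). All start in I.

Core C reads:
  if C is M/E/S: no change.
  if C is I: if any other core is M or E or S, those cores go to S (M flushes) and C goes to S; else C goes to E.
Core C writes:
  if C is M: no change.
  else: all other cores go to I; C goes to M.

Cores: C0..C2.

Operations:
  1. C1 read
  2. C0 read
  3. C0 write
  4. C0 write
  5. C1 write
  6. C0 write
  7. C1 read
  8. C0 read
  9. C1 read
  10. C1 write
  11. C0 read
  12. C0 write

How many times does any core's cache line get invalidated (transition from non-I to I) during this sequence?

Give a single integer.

Answer: 5

Derivation:
Op 1: C1 read [C1 read from I: no other sharers -> C1=E (exclusive)] -> [I,E,I] (invalidations this op: 0; running total: 0)
Op 2: C0 read [C0 read from I: others=['C1=E'] -> C0=S, others downsized to S] -> [S,S,I] (invalidations this op: 0; running total: 0)
Op 3: C0 write [C0 write: invalidate ['C1=S'] -> C0=M] -> [M,I,I] (invalidations this op: 1; running total: 1)
Op 4: C0 write [C0 write: already M (modified), no change] -> [M,I,I] (invalidations this op: 0; running total: 1)
Op 5: C1 write [C1 write: invalidate ['C0=M'] -> C1=M] -> [I,M,I] (invalidations this op: 1; running total: 2)
Op 6: C0 write [C0 write: invalidate ['C1=M'] -> C0=M] -> [M,I,I] (invalidations this op: 1; running total: 3)
Op 7: C1 read [C1 read from I: others=['C0=M'] -> C1=S, others downsized to S] -> [S,S,I] (invalidations this op: 0; running total: 3)
Op 8: C0 read [C0 read: already in S, no change] -> [S,S,I] (invalidations this op: 0; running total: 3)
Op 9: C1 read [C1 read: already in S, no change] -> [S,S,I] (invalidations this op: 0; running total: 3)
Op 10: C1 write [C1 write: invalidate ['C0=S'] -> C1=M] -> [I,M,I] (invalidations this op: 1; running total: 4)
Op 11: C0 read [C0 read from I: others=['C1=M'] -> C0=S, others downsized to S] -> [S,S,I] (invalidations this op: 0; running total: 4)
Op 12: C0 write [C0 write: invalidate ['C1=S'] -> C0=M] -> [M,I,I] (invalidations this op: 1; running total: 5)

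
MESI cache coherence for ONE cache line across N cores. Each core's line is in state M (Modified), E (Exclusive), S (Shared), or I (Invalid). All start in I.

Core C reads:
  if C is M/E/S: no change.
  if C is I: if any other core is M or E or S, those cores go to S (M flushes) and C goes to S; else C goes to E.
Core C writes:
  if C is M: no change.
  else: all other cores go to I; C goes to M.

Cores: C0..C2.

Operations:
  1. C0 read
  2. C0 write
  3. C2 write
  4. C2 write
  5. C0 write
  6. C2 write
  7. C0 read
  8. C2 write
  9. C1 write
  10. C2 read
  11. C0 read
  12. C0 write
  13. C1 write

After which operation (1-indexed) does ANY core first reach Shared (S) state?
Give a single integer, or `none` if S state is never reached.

Answer: 7

Derivation:
Op 1: C0 read [C0 read from I: no other sharers -> C0=E (exclusive)] -> [E,I,I]
Op 2: C0 write [C0 write: invalidate none -> C0=M] -> [M,I,I]
Op 3: C2 write [C2 write: invalidate ['C0=M'] -> C2=M] -> [I,I,M]
Op 4: C2 write [C2 write: already M (modified), no change] -> [I,I,M]
Op 5: C0 write [C0 write: invalidate ['C2=M'] -> C0=M] -> [M,I,I]
Op 6: C2 write [C2 write: invalidate ['C0=M'] -> C2=M] -> [I,I,M]
Op 7: C0 read [C0 read from I: others=['C2=M'] -> C0=S, others downsized to S] -> [S,I,S]
  -> First S state at op 7; remaining ops need not be traced.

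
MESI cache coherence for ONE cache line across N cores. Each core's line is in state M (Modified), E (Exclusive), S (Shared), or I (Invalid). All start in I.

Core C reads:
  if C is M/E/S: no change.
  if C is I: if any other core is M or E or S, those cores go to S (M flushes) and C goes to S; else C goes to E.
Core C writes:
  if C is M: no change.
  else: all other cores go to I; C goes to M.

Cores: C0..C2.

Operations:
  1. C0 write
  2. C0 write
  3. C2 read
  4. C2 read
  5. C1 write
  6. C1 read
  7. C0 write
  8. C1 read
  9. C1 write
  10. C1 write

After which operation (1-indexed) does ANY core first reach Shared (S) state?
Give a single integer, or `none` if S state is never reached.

Op 1: C0 write [C0 write: invalidate none -> C0=M] -> [M,I,I]
Op 2: C0 write [C0 write: already M (modified), no change] -> [M,I,I]
Op 3: C2 read [C2 read from I: others=['C0=M'] -> C2=S, others downsized to S] -> [S,I,S]
  -> First S state at op 3; remaining ops need not be traced.

Answer: 3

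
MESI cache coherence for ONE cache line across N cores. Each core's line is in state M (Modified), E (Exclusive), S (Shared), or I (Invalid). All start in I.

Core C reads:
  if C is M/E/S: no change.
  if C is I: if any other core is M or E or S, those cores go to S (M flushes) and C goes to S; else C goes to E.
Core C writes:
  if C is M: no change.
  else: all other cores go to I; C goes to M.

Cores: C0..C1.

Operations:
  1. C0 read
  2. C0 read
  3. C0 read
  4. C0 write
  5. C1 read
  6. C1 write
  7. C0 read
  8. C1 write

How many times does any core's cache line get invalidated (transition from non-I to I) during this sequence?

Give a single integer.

Op 1: C0 read [C0 read from I: no other sharers -> C0=E (exclusive)] -> [E,I] (invalidations this op: 0; running total: 0)
Op 2: C0 read [C0 read: already in E, no change] -> [E,I] (invalidations this op: 0; running total: 0)
Op 3: C0 read [C0 read: already in E, no change] -> [E,I] (invalidations this op: 0; running total: 0)
Op 4: C0 write [C0 write: invalidate none -> C0=M] -> [M,I] (invalidations this op: 0; running total: 0)
Op 5: C1 read [C1 read from I: others=['C0=M'] -> C1=S, others downsized to S] -> [S,S] (invalidations this op: 0; running total: 0)
Op 6: C1 write [C1 write: invalidate ['C0=S'] -> C1=M] -> [I,M] (invalidations this op: 1; running total: 1)
Op 7: C0 read [C0 read from I: others=['C1=M'] -> C0=S, others downsized to S] -> [S,S] (invalidations this op: 0; running total: 1)
Op 8: C1 write [C1 write: invalidate ['C0=S'] -> C1=M] -> [I,M] (invalidations this op: 1; running total: 2)

Answer: 2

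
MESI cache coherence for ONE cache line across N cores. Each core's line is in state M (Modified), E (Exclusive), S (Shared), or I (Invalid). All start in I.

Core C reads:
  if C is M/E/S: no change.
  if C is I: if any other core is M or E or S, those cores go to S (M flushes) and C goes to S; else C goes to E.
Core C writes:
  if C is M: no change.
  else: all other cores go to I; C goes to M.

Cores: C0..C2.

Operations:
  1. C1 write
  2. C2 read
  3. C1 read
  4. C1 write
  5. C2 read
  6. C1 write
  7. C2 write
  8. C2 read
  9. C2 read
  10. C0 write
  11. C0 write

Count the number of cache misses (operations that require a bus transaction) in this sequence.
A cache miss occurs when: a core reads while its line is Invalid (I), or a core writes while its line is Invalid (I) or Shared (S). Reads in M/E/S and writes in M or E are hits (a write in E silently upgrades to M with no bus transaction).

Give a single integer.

Answer: 7

Derivation:
Op 1: C1 write [C1 write: invalidate none -> C1=M] -> [I,M,I] [MISS #1: write from I]
Op 2: C2 read [C2 read from I: others=['C1=M'] -> C2=S, others downsized to S] -> [I,S,S] [MISS #2: read from I]
Op 3: C1 read [C1 read: already in S, no change] -> [I,S,S] [hit: read from S]
Op 4: C1 write [C1 write: invalidate ['C2=S'] -> C1=M] -> [I,M,I] [MISS #3: write from S]
Op 5: C2 read [C2 read from I: others=['C1=M'] -> C2=S, others downsized to S] -> [I,S,S] [MISS #4: read from I]
Op 6: C1 write [C1 write: invalidate ['C2=S'] -> C1=M] -> [I,M,I] [MISS #5: write from S]
Op 7: C2 write [C2 write: invalidate ['C1=M'] -> C2=M] -> [I,I,M] [MISS #6: write from I]
Op 8: C2 read [C2 read: already in M, no change] -> [I,I,M] [hit: read from M]
Op 9: C2 read [C2 read: already in M, no change] -> [I,I,M] [hit: read from M]
Op 10: C0 write [C0 write: invalidate ['C2=M'] -> C0=M] -> [M,I,I] [MISS #7: write from I]
Op 11: C0 write [C0 write: already M (modified), no change] -> [M,I,I] [hit: write from M]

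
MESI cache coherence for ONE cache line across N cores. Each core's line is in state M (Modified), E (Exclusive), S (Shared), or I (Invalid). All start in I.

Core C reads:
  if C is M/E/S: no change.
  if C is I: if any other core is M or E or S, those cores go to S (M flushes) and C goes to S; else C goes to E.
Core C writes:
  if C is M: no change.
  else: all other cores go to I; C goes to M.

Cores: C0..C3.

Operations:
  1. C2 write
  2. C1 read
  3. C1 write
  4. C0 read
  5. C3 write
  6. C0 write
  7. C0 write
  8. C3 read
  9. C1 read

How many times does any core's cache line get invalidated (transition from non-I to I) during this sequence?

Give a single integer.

Answer: 4

Derivation:
Op 1: C2 write [C2 write: invalidate none -> C2=M] -> [I,I,M,I] (invalidations this op: 0; running total: 0)
Op 2: C1 read [C1 read from I: others=['C2=M'] -> C1=S, others downsized to S] -> [I,S,S,I] (invalidations this op: 0; running total: 0)
Op 3: C1 write [C1 write: invalidate ['C2=S'] -> C1=M] -> [I,M,I,I] (invalidations this op: 1; running total: 1)
Op 4: C0 read [C0 read from I: others=['C1=M'] -> C0=S, others downsized to S] -> [S,S,I,I] (invalidations this op: 0; running total: 1)
Op 5: C3 write [C3 write: invalidate ['C0=S', 'C1=S'] -> C3=M] -> [I,I,I,M] (invalidations this op: 2; running total: 3)
Op 6: C0 write [C0 write: invalidate ['C3=M'] -> C0=M] -> [M,I,I,I] (invalidations this op: 1; running total: 4)
Op 7: C0 write [C0 write: already M (modified), no change] -> [M,I,I,I] (invalidations this op: 0; running total: 4)
Op 8: C3 read [C3 read from I: others=['C0=M'] -> C3=S, others downsized to S] -> [S,I,I,S] (invalidations this op: 0; running total: 4)
Op 9: C1 read [C1 read from I: others=['C0=S', 'C3=S'] -> C1=S, others downsized to S] -> [S,S,I,S] (invalidations this op: 0; running total: 4)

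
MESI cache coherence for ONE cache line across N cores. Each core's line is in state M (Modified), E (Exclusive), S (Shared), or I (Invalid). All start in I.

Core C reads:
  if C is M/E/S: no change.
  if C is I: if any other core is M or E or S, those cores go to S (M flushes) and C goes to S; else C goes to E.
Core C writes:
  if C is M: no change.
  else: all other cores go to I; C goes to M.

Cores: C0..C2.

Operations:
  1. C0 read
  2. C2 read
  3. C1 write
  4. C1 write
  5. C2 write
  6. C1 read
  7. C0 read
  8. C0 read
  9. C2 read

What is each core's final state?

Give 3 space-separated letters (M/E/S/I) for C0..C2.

Answer: S S S

Derivation:
Op 1: C0 read [C0 read from I: no other sharers -> C0=E (exclusive)] -> [E,I,I]
Op 2: C2 read [C2 read from I: others=['C0=E'] -> C2=S, others downsized to S] -> [S,I,S]
Op 3: C1 write [C1 write: invalidate ['C0=S', 'C2=S'] -> C1=M] -> [I,M,I]
Op 4: C1 write [C1 write: already M (modified), no change] -> [I,M,I]
Op 5: C2 write [C2 write: invalidate ['C1=M'] -> C2=M] -> [I,I,M]
Op 6: C1 read [C1 read from I: others=['C2=M'] -> C1=S, others downsized to S] -> [I,S,S]
Op 7: C0 read [C0 read from I: others=['C1=S', 'C2=S'] -> C0=S, others downsized to S] -> [S,S,S]
Op 8: C0 read [C0 read: already in S, no change] -> [S,S,S]
Op 9: C2 read [C2 read: already in S, no change] -> [S,S,S]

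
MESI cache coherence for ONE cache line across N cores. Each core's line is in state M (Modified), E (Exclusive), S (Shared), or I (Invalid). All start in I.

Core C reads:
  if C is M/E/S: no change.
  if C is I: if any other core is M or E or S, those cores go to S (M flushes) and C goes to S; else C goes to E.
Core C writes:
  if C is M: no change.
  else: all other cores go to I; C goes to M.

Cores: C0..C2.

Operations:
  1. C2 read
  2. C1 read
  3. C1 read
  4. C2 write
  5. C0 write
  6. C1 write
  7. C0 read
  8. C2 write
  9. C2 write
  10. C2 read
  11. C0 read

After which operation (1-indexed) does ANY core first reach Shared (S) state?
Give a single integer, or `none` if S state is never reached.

Op 1: C2 read [C2 read from I: no other sharers -> C2=E (exclusive)] -> [I,I,E]
Op 2: C1 read [C1 read from I: others=['C2=E'] -> C1=S, others downsized to S] -> [I,S,S]
  -> First S state at op 2; remaining ops need not be traced.

Answer: 2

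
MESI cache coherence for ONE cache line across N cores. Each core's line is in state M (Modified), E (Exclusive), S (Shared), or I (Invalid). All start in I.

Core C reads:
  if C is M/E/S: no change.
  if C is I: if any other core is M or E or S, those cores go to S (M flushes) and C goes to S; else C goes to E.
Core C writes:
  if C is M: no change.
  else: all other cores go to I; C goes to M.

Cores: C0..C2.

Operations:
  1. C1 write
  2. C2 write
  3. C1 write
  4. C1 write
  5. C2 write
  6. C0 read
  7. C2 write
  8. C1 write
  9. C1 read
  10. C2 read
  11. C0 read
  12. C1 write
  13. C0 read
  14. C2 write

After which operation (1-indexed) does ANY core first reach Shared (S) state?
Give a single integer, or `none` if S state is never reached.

Op 1: C1 write [C1 write: invalidate none -> C1=M] -> [I,M,I]
Op 2: C2 write [C2 write: invalidate ['C1=M'] -> C2=M] -> [I,I,M]
Op 3: C1 write [C1 write: invalidate ['C2=M'] -> C1=M] -> [I,M,I]
Op 4: C1 write [C1 write: already M (modified), no change] -> [I,M,I]
Op 5: C2 write [C2 write: invalidate ['C1=M'] -> C2=M] -> [I,I,M]
Op 6: C0 read [C0 read from I: others=['C2=M'] -> C0=S, others downsized to S] -> [S,I,S]
  -> First S state at op 6; remaining ops need not be traced.

Answer: 6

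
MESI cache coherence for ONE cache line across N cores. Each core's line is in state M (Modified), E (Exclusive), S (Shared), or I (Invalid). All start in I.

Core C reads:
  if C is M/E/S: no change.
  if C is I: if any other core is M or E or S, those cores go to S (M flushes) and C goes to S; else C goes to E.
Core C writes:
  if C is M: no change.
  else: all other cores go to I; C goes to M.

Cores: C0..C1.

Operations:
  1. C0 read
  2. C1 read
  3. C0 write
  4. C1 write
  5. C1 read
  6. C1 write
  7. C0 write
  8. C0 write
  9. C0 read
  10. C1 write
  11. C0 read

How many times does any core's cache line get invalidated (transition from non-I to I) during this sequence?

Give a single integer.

Answer: 4

Derivation:
Op 1: C0 read [C0 read from I: no other sharers -> C0=E (exclusive)] -> [E,I] (invalidations this op: 0; running total: 0)
Op 2: C1 read [C1 read from I: others=['C0=E'] -> C1=S, others downsized to S] -> [S,S] (invalidations this op: 0; running total: 0)
Op 3: C0 write [C0 write: invalidate ['C1=S'] -> C0=M] -> [M,I] (invalidations this op: 1; running total: 1)
Op 4: C1 write [C1 write: invalidate ['C0=M'] -> C1=M] -> [I,M] (invalidations this op: 1; running total: 2)
Op 5: C1 read [C1 read: already in M, no change] -> [I,M] (invalidations this op: 0; running total: 2)
Op 6: C1 write [C1 write: already M (modified), no change] -> [I,M] (invalidations this op: 0; running total: 2)
Op 7: C0 write [C0 write: invalidate ['C1=M'] -> C0=M] -> [M,I] (invalidations this op: 1; running total: 3)
Op 8: C0 write [C0 write: already M (modified), no change] -> [M,I] (invalidations this op: 0; running total: 3)
Op 9: C0 read [C0 read: already in M, no change] -> [M,I] (invalidations this op: 0; running total: 3)
Op 10: C1 write [C1 write: invalidate ['C0=M'] -> C1=M] -> [I,M] (invalidations this op: 1; running total: 4)
Op 11: C0 read [C0 read from I: others=['C1=M'] -> C0=S, others downsized to S] -> [S,S] (invalidations this op: 0; running total: 4)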